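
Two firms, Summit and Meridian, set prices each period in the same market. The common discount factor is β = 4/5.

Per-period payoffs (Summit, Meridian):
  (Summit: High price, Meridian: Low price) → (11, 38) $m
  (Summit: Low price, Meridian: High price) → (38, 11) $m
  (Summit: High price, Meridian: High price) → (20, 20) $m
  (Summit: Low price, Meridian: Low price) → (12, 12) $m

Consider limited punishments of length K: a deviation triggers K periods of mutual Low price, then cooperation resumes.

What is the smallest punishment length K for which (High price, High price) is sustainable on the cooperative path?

IC: β(1−β^K)/(1−β) ≥ (38−20)/(20−12) = 9/4.
With β = 4/5: need 1 − β^K ≥ 9/4·(1−4/5)/(4/5), i.e. β^K ≤ 0.4375.
Since (4/5)^3 = 0.5120 and (4/5)^4 = 0.4096, the smallest such K is 4.

4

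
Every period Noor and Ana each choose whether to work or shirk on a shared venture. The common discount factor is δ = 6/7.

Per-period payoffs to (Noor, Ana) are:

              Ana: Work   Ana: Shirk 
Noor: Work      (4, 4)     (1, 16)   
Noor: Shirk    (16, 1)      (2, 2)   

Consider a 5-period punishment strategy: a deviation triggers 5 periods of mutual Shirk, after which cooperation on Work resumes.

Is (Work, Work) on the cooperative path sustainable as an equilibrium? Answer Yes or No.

IC: δ+…+δ^5 ≥ (16−4)/(4−2) = 6.
At δ = 6/7: partial sum = 3.2240 < 6.0000. Cooperation not sustainable.

No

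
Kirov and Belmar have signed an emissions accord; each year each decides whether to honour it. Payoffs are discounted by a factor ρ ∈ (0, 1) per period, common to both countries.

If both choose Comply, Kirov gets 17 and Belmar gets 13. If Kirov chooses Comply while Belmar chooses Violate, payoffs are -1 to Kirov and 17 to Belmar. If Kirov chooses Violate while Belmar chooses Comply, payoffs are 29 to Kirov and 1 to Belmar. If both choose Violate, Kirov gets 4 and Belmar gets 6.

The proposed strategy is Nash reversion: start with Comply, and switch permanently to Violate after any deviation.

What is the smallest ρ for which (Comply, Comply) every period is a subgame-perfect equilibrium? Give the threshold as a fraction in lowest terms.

For Kirov: deviation gain 29−17 = 12, per-period punishment loss 17−4 = 13. IC gives ρ ≥ 12/25.
For Belmar: gain 4, loss 7 per period, so ρ ≥ 4/11.
The tighter constraint is Kirov's, so cooperation needs ρ ≥ 12/25.

12/25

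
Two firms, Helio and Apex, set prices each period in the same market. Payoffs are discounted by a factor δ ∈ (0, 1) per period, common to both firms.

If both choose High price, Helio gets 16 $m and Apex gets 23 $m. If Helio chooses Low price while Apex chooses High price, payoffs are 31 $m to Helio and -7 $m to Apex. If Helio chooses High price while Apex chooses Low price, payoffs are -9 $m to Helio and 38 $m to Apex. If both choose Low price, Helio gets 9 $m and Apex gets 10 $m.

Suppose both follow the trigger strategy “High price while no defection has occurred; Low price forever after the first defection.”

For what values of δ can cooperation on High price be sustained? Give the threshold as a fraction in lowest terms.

Helio: cooperation gives 16 each period; deviation gives 31 once then 9 forever.
  16/(1−δ) ≥ 31 + 9δ/(1−δ) ⇒ δ ≥ 15/22.
Apex: cooperation gives 23 each period; deviation gives 38 once then 10 forever.
  δ ≥ 15/28.
Both must hold, so the binding constraint is Helio's: δ ≥ 15/22.

15/22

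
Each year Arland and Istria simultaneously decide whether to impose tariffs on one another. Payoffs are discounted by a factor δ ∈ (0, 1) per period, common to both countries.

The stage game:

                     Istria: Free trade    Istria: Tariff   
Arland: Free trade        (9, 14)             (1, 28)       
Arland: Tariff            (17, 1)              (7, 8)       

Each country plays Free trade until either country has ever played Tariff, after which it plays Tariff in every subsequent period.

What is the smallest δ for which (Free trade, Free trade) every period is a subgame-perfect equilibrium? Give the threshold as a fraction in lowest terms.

4/5

Arland's threshold: (17−9)/(17−7) = 4/5.
Istria's threshold: (28−14)/(28−8) = 7/10.
4/5 > 7/10, so Arland binds and δ* = 4/5.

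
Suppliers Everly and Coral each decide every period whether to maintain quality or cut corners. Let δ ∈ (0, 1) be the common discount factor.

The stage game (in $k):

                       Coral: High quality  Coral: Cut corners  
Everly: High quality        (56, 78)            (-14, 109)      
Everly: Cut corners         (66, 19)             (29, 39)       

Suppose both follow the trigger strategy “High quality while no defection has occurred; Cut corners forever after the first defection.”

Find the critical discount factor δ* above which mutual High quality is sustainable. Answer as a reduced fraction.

31/70

Everly's threshold: (66−56)/(66−29) = 10/37.
Coral's threshold: (109−78)/(109−39) = 31/70.
10/37 < 31/70, so Coral binds and δ* = 31/70.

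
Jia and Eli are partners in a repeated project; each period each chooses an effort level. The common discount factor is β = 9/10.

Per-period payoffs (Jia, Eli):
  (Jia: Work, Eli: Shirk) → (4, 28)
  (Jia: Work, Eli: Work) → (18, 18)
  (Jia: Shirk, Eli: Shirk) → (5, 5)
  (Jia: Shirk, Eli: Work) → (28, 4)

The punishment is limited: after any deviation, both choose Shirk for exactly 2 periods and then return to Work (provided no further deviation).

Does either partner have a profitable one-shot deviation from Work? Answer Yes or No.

No

A one-shot deviation gives 28 now, then 5 for 2 periods, then back to 18.
Gain from deviating: (28−18) today; loss: (18−5) in each of the next 2 periods.
No-deviation condition: (18−5)(β+…+β^2) ≥ 28−18, i.e. β+…+β^2 ≥ 10/13.
At β = 9/10: β+…+β^2 = 1.7100 ≥ 0.7692.
So cooperation is sustainable.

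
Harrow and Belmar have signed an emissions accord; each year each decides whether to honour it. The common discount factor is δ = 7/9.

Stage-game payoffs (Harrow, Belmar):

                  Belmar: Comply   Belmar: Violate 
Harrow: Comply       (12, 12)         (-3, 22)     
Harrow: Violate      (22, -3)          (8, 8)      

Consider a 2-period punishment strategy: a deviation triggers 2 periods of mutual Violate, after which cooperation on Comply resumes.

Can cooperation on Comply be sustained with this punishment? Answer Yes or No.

No

A one-shot deviation gives 22 now, then 8 for 2 periods, then back to 12.
Gain from deviating: (22−12) today; loss: (12−8) in each of the next 2 periods.
No-deviation condition: (12−8)(δ+…+δ^2) ≥ 22−12, i.e. δ+…+δ^2 ≥ 5/2.
At δ = 7/9: δ+…+δ^2 = 1.3827 < 2.5000.
So cooperation is not sustainable.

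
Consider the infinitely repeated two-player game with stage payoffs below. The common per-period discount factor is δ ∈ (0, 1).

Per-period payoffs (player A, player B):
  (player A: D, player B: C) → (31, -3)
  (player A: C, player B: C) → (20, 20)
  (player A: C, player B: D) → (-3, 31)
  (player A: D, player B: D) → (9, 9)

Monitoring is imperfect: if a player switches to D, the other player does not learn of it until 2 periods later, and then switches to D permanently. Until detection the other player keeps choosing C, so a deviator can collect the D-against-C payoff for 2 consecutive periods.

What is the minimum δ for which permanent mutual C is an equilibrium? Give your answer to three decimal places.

0.707

A deviator earns 31 for 2 periods, then 9 forever; cooperating earns 20 forever. Multiplying the IC by (1−δ):
20 ≥ 31(1−δ^2) + 9δ^2, so 22·δ^2 ≥ 11 and δ^2 ≥ 1/2.
δ ≥ (1/2)^(1/2) ≈ 0.707.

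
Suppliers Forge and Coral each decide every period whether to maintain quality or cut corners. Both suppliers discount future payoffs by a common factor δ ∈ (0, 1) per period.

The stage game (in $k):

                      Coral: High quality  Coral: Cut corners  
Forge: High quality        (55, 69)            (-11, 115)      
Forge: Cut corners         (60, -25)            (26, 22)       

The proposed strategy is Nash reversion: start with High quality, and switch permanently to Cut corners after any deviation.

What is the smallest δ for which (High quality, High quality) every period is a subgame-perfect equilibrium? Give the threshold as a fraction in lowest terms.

Forge's threshold: (60−55)/(60−26) = 5/34.
Coral's threshold: (115−69)/(115−22) = 46/93.
5/34 < 46/93, so Coral binds and δ* = 46/93.

46/93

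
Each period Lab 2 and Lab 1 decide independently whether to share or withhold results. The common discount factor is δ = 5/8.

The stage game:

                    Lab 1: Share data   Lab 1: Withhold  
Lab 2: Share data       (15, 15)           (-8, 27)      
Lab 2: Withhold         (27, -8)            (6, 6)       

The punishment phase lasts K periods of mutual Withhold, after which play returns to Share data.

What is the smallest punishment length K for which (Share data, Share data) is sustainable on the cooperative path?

No profitable deviation requires (15−6)(δ+…+δ^K) ≥ 27−15, i.e. δ+…+δ^K ≥ 4/3 ≈ 1.3333.
With δ = 5/8, the partial sums are K=1: 0.6250, K=2: 1.0156, K=3: 1.2598, K=4: 1.4124.
K = 4 is the first length at which the sum reaches 1.3333.

4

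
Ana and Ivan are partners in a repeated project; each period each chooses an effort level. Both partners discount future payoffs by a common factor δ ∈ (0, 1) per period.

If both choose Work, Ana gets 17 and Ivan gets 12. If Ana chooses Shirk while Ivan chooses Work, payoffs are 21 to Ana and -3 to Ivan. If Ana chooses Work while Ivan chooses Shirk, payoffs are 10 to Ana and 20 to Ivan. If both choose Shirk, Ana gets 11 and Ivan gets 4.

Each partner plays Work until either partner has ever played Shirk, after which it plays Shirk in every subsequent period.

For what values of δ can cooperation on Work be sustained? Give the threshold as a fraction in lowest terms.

Ana: cooperation gives 17 each period; deviation gives 21 once then 11 forever.
  17/(1−δ) ≥ 21 + 11δ/(1−δ) ⇒ δ ≥ 4/10 = 2/5.
Ivan: cooperation gives 12 each period; deviation gives 20 once then 4 forever.
  δ ≥ 8/16 = 1/2.
Both must hold, so the binding constraint is Ivan's: δ ≥ 1/2.

1/2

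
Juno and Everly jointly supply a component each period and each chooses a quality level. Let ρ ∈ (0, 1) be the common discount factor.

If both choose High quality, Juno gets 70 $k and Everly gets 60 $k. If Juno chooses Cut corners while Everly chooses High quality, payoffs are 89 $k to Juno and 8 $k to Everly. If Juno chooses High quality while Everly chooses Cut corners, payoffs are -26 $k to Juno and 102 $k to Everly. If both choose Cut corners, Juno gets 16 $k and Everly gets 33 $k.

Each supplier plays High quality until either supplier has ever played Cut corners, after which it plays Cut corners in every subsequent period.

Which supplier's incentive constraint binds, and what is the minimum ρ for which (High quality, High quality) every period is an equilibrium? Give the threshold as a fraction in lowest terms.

Everly; ρ ≥ 14/23

Juno: cooperation gives 70 each period; deviation gives 89 once then 16 forever.
  70/(1−ρ) ≥ 89 + 16ρ/(1−ρ) ⇒ ρ ≥ 19/73.
Everly: cooperation gives 60 each period; deviation gives 102 once then 33 forever.
  ρ ≥ 42/69 = 14/23.
Both must hold, so the binding constraint is Everly's: ρ ≥ 14/23.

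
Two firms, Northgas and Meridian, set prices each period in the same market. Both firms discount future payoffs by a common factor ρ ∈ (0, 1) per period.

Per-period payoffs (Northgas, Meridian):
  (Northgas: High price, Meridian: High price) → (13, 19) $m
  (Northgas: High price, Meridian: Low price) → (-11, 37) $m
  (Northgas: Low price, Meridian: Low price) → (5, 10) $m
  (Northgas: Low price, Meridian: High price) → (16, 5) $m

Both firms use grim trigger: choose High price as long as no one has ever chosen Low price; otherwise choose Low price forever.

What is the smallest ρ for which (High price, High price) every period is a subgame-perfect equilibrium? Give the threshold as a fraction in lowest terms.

2/3

For Northgas: deviation gain 16−13 = 3, per-period punishment loss 13−5 = 8. IC gives ρ ≥ 3/11.
For Meridian: gain 18, loss 9 per period, so ρ ≥ 18/27 = 2/3.
The tighter constraint is Meridian's, so cooperation needs ρ ≥ 2/3.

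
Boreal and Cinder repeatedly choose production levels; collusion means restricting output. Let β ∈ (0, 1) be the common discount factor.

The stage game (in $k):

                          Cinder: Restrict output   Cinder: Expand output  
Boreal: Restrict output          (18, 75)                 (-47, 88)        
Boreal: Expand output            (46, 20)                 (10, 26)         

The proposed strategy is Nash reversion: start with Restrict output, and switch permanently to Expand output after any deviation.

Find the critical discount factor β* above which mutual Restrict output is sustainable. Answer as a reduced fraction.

7/9

Boreal's threshold: (46−18)/(46−10) = 7/9.
Cinder's threshold: (88−75)/(88−26) = 13/62.
7/9 > 13/62, so Boreal binds and β* = 7/9.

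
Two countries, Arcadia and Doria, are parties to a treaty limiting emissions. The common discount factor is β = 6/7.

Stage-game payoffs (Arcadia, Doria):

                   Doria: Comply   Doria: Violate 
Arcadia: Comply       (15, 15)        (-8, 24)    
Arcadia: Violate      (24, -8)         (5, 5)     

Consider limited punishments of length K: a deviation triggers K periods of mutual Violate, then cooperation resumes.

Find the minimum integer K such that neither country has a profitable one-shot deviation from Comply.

IC: β(1−β^K)/(1−β) ≥ (24−15)/(15−5) = 9/10.
With β = 6/7: need 1 − β^K ≥ 9/10·(1−6/7)/(6/7), i.e. β^K ≤ 0.8500.
Since (6/7)^1 = 0.8571 and (6/7)^2 = 0.7347, the smallest such K is 2.

2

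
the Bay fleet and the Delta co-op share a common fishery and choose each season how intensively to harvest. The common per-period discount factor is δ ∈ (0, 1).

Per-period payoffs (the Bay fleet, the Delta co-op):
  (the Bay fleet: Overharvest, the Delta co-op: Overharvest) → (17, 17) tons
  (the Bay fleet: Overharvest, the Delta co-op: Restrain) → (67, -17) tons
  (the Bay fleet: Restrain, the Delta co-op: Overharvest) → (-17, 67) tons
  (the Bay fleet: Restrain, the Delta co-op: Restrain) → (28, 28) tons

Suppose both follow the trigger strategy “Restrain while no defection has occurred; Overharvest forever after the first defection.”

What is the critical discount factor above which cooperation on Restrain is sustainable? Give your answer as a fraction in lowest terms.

Under grim trigger the critical discount factor is (T−C)/(T−P) with T = 67, C = 28, P = 17.
δ* = (67−28)/(67−17) = 39/50.

39/50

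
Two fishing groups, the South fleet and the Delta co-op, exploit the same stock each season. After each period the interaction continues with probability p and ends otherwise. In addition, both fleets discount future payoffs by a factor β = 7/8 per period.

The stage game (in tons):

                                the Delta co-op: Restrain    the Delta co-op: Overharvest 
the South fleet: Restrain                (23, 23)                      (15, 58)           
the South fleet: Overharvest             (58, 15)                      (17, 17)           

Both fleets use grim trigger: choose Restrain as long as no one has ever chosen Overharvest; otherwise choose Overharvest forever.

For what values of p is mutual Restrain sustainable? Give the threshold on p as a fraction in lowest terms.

Expected continuation weight on next period's payoff is β·p = 7/8·p, which plays the role of the discount factor.
Cooperation requires 7/8·p ≥ (58−23)/(58−17) = 35/41, hence p ≥ 40/41.

40/41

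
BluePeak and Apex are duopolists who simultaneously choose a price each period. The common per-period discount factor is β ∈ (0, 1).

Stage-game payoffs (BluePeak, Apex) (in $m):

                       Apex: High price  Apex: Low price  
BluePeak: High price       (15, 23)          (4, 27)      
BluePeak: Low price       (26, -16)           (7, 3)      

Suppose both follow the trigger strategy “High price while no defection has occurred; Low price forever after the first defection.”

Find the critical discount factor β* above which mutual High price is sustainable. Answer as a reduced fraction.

BluePeak's threshold: (26−15)/(26−7) = 11/19.
Apex's threshold: (27−23)/(27−3) = 1/6.
11/19 > 1/6, so BluePeak binds and β* = 11/19.

11/19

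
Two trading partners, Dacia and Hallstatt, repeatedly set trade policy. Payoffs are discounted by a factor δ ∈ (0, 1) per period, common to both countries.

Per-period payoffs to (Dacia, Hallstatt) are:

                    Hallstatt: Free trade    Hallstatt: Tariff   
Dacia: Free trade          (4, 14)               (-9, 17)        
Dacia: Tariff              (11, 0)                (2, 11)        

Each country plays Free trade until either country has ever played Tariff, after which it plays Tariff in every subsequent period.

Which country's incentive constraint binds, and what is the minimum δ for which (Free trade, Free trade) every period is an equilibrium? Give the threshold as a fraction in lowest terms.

Dacia; δ ≥ 7/9

Dacia's threshold: (11−4)/(11−2) = 7/9.
Hallstatt's threshold: (17−14)/(17−11) = 1/2.
7/9 > 1/2, so Dacia binds and δ* = 7/9.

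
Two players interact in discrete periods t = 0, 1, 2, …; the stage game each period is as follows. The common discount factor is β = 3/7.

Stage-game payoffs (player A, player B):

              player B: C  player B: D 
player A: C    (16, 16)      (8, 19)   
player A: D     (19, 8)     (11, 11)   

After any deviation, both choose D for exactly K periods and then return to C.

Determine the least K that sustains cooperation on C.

2

IC: β(1−β^K)/(1−β) ≥ (19−16)/(16−11) = 3/5.
With β = 3/7: need 1 − β^K ≥ 3/5·(1−3/7)/(3/7), i.e. β^K ≤ 0.2000.
Since (3/7)^1 = 0.4286 and (3/7)^2 = 0.1837, the smallest such K is 2.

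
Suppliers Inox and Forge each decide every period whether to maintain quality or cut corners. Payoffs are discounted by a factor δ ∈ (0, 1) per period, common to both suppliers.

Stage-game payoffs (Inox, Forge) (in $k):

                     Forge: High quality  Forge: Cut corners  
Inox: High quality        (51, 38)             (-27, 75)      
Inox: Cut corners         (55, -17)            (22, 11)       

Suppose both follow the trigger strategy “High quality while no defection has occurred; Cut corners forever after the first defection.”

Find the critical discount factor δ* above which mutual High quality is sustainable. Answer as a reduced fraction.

For Inox: deviation gain 55−51 = 4, per-period punishment loss 51−22 = 29. IC gives δ ≥ 4/33.
For Forge: gain 37, loss 27 per period, so δ ≥ 37/64.
The tighter constraint is Forge's, so cooperation needs δ ≥ 37/64.

37/64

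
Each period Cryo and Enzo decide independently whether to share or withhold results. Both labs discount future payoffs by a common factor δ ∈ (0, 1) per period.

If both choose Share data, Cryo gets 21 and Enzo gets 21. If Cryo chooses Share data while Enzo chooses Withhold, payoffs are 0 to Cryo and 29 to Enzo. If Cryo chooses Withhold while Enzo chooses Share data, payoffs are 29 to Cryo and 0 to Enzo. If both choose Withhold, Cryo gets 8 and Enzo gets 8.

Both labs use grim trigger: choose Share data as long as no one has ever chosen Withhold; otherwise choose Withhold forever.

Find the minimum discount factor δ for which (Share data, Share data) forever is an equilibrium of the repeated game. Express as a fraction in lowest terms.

8/21

21/(1−δ) ≥ 29 + 8δ/(1−δ)
21 ≥ 29 − 21δ
δ ≥ 8/21.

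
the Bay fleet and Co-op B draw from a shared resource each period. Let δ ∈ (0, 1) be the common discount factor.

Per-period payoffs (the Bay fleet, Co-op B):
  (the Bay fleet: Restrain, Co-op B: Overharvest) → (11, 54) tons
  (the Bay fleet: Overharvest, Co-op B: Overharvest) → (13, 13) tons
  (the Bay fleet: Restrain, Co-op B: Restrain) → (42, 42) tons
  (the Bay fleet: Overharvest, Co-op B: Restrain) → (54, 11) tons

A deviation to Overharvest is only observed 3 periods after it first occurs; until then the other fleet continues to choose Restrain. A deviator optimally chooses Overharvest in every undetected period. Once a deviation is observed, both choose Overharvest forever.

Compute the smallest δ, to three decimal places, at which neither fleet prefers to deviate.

Deviating for the 3 undetected periods gains 54−42 = 12 per period over cooperation, then loses 42−13 = 29 per period forever once punishment starts.
Gain: 12(1 + δ + … + δ^2); loss: 29·δ^3/(1−δ).
No profitable deviation ⇔ 12(1−δ^3) ≤ 29·δ^3, i.e. δ^3 ≥ 12/(12+29) = 12/41.
Hence δ ≥ (12/41)^(1/3) ≈ 0.664.

0.664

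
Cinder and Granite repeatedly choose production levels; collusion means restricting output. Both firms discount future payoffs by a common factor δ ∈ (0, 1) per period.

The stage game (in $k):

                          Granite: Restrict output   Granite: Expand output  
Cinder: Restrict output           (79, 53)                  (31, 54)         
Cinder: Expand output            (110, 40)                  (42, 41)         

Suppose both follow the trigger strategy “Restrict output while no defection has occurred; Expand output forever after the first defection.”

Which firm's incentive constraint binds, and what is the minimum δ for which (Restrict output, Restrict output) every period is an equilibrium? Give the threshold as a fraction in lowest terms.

Cinder: cooperation gives 79 each period; deviation gives 110 once then 42 forever.
  79/(1−δ) ≥ 110 + 42δ/(1−δ) ⇒ δ ≥ 31/68.
Granite: cooperation gives 53 each period; deviation gives 54 once then 41 forever.
  δ ≥ 1/13.
Both must hold, so the binding constraint is Cinder's: δ ≥ 31/68.

Cinder; δ ≥ 31/68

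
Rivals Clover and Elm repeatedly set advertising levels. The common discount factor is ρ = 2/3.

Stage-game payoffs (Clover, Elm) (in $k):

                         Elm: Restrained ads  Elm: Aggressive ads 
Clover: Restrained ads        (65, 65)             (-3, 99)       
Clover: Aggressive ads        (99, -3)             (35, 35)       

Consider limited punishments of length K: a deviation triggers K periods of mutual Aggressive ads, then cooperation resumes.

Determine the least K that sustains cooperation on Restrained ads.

IC: ρ(1−ρ^K)/(1−ρ) ≥ (99−65)/(65−35) = 17/15.
With ρ = 2/3: need 1 − ρ^K ≥ 17/15·(1−2/3)/(2/3), i.e. ρ^K ≤ 0.4333.
Since (2/3)^2 = 0.4444 and (2/3)^3 = 0.2963, the smallest such K is 3.

3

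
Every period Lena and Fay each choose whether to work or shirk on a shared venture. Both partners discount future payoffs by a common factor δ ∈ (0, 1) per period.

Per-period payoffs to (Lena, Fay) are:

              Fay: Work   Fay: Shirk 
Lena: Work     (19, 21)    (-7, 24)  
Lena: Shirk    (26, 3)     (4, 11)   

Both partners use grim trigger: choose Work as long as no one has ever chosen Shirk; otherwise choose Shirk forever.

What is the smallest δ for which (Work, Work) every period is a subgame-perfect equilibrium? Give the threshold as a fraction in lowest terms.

Lena's threshold: (26−19)/(26−4) = 7/22.
Fay's threshold: (24−21)/(24−11) = 3/13.
7/22 > 3/13, so Lena binds and δ* = 7/22.

7/22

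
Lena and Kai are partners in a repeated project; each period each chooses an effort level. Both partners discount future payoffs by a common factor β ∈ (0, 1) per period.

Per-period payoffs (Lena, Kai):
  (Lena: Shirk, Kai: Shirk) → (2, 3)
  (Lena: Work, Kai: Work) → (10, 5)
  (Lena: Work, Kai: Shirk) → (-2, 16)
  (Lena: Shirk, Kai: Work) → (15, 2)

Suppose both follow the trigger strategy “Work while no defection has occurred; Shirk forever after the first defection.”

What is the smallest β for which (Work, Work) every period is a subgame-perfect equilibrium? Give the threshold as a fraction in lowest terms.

11/13

For Lena: deviation gain 15−10 = 5, per-period punishment loss 10−2 = 8. IC gives β ≥ 5/13.
For Kai: gain 11, loss 2 per period, so β ≥ 11/13.
The tighter constraint is Kai's, so cooperation needs β ≥ 11/13.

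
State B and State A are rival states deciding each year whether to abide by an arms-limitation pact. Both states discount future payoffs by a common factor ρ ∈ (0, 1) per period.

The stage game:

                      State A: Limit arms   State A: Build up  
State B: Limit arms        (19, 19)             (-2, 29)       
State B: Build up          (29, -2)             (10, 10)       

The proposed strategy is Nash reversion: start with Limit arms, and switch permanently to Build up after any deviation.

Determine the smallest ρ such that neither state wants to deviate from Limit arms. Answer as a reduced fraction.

Cooperation forever yields 19 each period: 19/(1−ρ).
Deviating yields 29 once, then 10 forever: 29 + 10ρ/(1−ρ).
No profitable deviation requires 19/(1−ρ) ≥ 29 + 10ρ/(1−ρ).
Multiplying by (1−ρ): 19 ≥ 29(1−ρ) + 10ρ = 29 − 19ρ.
So 19ρ ≥ 10, i.e. ρ ≥ 10/19.

10/19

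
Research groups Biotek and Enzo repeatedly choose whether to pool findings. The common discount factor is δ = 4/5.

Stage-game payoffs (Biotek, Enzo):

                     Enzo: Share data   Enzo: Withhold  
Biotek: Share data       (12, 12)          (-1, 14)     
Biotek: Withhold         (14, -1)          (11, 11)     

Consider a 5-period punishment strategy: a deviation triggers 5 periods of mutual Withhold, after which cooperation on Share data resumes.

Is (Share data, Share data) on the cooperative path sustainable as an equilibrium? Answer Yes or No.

Yes

Comparing payoff streams over the 6 periods until play realigns: cooperate → 12(1+δ+…+δ^5); deviate → 14 + 11(δ+…+δ^5).
Cooperation is sustained iff (12−11)(δ+…+δ^5) ≥ 14−12.
δ+…+δ^5 = 4/5·(1−(4/5)^5)/(1−4/5) = 2.6893, and (14−12)/(12−11) = 2.0000.
2.6893 ≥ 2.0000, so cooperation is sustainable.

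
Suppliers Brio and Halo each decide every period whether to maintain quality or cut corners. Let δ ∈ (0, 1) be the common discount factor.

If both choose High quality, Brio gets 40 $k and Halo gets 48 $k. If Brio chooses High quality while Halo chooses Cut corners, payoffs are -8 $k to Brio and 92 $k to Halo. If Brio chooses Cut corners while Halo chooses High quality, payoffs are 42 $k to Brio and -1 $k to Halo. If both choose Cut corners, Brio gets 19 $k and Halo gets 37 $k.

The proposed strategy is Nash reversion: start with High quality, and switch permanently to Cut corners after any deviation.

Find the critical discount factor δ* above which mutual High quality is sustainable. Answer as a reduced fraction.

For Brio: deviation gain 42−40 = 2, per-period punishment loss 40−19 = 21. IC gives δ ≥ 2/23.
For Halo: gain 44, loss 11 per period, so δ ≥ 44/55 = 4/5.
The tighter constraint is Halo's, so cooperation needs δ ≥ 4/5.

4/5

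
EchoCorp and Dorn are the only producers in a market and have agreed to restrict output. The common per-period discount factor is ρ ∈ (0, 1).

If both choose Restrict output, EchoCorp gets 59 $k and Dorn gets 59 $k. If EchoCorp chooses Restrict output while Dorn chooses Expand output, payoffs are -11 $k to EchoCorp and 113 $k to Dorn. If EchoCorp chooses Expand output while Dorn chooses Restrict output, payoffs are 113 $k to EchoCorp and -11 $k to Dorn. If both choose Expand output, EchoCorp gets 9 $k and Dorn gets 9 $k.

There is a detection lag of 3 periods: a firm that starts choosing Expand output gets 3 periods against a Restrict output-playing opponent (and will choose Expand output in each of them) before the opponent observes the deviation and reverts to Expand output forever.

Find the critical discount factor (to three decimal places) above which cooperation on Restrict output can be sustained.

A deviator earns 113 for 3 periods, then 9 forever; cooperating earns 59 forever. Multiplying the IC by (1−ρ):
59 ≥ 113(1−ρ^3) + 9ρ^3, so 104·ρ^3 ≥ 54 and ρ^3 ≥ 27/52.
ρ ≥ (27/52)^(1/3) ≈ 0.804.

0.804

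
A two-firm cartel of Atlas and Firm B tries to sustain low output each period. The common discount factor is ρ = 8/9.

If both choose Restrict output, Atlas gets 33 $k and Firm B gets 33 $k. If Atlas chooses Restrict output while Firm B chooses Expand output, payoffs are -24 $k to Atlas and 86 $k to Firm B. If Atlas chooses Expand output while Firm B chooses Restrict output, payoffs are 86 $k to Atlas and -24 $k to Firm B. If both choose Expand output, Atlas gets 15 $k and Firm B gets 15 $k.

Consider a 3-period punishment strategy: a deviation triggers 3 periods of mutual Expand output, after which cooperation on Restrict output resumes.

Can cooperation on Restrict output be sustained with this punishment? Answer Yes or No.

A one-shot deviation gives 86 now, then 15 for 3 periods, then back to 33.
Gain from deviating: (86−33) today; loss: (33−15) in each of the next 3 periods.
No-deviation condition: (33−15)(ρ+…+ρ^3) ≥ 86−33, i.e. ρ+…+ρ^3 ≥ 53/18.
At ρ = 8/9: ρ+…+ρ^3 = 2.3813 < 2.9444.
So cooperation is not sustainable.

No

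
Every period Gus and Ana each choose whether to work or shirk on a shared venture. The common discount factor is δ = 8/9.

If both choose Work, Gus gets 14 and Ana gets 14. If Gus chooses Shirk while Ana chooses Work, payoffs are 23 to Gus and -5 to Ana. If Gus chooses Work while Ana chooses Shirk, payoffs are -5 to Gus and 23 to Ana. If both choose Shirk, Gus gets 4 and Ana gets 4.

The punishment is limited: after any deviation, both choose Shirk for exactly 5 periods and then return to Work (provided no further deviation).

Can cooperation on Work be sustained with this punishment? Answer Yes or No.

Yes

A one-shot deviation gives 23 now, then 4 for 5 periods, then back to 14.
Gain from deviating: (23−14) today; loss: (14−4) in each of the next 5 periods.
No-deviation condition: (14−4)(δ+…+δ^5) ≥ 23−14, i.e. δ+…+δ^5 ≥ 9/10.
At δ = 8/9: δ+…+δ^5 = 3.5606 ≥ 0.9000.
So cooperation is sustainable.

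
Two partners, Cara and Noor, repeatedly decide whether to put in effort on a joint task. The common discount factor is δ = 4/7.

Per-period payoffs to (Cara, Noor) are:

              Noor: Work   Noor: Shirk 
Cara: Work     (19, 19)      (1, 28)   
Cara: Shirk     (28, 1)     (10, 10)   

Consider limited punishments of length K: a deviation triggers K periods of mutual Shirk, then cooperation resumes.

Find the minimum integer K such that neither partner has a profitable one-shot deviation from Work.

IC: δ(1−δ^K)/(1−δ) ≥ (28−19)/(19−10) = 1.
With δ = 4/7: need 1 − δ^K ≥ 1·(1−4/7)/(4/7), i.e. δ^K ≤ 0.2500.
Since (4/7)^2 = 0.3265 and (4/7)^3 = 0.1866, the smallest such K is 3.

3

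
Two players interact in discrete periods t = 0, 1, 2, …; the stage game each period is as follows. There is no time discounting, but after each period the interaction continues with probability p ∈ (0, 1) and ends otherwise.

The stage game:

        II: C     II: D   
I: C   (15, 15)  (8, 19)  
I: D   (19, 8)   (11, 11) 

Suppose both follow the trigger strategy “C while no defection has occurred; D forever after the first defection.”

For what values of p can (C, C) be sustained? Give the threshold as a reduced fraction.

With no time discounting, the continuation probability p plays the role of the discount factor.
Grim-trigger IC: 15/(1−p) ≥ 19 + 11p/(1−p) ⇒ p ≥ (19−15)/(19−11) = 1/2.

1/2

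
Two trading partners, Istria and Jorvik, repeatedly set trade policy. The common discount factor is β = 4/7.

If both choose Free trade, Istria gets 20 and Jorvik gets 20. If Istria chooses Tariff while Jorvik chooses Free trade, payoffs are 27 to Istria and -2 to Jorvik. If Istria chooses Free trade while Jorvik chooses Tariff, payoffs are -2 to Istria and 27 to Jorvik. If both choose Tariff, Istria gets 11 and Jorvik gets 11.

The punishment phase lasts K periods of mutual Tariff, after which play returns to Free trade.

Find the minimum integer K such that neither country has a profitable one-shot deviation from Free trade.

2

No profitable deviation requires (20−11)(β+…+β^K) ≥ 27−20, i.e. β+…+β^K ≥ 7/9 ≈ 0.7778.
With β = 4/7, the partial sums are K=1: 0.5714, K=2: 0.8980.
K = 2 is the first length at which the sum reaches 0.7778.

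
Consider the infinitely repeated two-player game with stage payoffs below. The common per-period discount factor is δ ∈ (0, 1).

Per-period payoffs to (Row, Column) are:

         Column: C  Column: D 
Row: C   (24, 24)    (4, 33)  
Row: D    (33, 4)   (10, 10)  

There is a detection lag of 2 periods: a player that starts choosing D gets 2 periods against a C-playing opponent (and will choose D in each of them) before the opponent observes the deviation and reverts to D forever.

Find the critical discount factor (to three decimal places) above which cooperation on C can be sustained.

Deviating for the 2 undetected periods gains 33−24 = 9 per period over cooperation, then loses 24−10 = 14 per period forever once punishment starts.
Gain: 9(1 + δ + … + δ^1); loss: 14·δ^2/(1−δ).
No profitable deviation ⇔ 9(1−δ^2) ≤ 14·δ^2, i.e. δ^2 ≥ 9/(9+14) = 9/23.
Hence δ ≥ (9/23)^(1/2) ≈ 0.626.

0.626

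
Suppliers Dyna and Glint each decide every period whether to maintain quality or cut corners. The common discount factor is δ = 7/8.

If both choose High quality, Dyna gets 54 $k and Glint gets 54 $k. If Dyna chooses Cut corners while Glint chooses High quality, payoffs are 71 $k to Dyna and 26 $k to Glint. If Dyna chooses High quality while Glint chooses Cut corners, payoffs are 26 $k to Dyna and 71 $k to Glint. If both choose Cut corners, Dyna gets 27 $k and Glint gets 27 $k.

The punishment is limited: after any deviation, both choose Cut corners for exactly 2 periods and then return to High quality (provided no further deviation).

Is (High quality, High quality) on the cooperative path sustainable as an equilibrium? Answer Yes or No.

Yes

A one-shot deviation gives 71 now, then 27 for 2 periods, then back to 54.
Gain from deviating: (71−54) today; loss: (54−27) in each of the next 2 periods.
No-deviation condition: (54−27)(δ+…+δ^2) ≥ 71−54, i.e. δ+…+δ^2 ≥ 17/27.
At δ = 7/8: δ+…+δ^2 = 1.6406 ≥ 0.6296.
So cooperation is sustainable.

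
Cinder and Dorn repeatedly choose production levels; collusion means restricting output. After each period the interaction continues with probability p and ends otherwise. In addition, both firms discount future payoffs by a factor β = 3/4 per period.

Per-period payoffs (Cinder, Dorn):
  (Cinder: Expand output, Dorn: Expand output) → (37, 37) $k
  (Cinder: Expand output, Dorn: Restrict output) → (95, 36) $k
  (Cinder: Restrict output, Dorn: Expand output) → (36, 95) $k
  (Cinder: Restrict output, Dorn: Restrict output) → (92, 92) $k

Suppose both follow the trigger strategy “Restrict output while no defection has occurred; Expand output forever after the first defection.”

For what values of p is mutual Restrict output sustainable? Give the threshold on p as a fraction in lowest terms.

2/29

Expected continuation weight on next period's payoff is β·p = 3/4·p, which plays the role of the discount factor.
Cooperation requires 3/4·p ≥ (95−92)/(95−37) = 3/58, hence p ≥ 2/29.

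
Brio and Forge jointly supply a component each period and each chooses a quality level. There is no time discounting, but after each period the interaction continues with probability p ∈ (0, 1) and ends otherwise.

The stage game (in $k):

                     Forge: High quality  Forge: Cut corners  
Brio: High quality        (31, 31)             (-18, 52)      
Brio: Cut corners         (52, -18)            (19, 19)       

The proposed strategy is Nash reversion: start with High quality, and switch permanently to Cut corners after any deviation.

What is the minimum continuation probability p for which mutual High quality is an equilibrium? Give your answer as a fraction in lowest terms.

Expected cooperation value is 31 + p·31 + p²·31 + … = 31/(1−p); deviation gives 52 + p·19/(1−p).
31 ≥ 52(1−p) + 19p ⇒ 33p ≥ 21 ⇒ p ≥ 21/33 = 7/11.

7/11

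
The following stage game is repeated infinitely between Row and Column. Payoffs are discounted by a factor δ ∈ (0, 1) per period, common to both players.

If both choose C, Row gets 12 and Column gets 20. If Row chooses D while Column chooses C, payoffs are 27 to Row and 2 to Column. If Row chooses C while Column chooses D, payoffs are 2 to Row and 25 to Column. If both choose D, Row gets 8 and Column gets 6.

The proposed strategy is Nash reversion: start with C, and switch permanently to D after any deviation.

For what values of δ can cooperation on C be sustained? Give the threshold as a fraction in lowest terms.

Row: cooperation gives 12 each period; deviation gives 27 once then 8 forever.
  12/(1−δ) ≥ 27 + 8δ/(1−δ) ⇒ δ ≥ 15/19.
Column: cooperation gives 20 each period; deviation gives 25 once then 6 forever.
  δ ≥ 5/19.
Both must hold, so the binding constraint is Row's: δ ≥ 15/19.

15/19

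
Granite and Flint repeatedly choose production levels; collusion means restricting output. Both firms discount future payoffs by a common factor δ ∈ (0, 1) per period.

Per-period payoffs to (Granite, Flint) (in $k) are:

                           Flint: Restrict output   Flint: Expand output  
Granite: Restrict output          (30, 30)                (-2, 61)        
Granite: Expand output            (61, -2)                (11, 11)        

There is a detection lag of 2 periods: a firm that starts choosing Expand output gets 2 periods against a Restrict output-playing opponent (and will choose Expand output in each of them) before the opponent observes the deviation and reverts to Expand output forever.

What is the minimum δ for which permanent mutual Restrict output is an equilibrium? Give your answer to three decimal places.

Deviating for the 2 undetected periods gains 61−30 = 31 per period over cooperation, then loses 30−11 = 19 per period forever once punishment starts.
Gain: 31(1 + δ + … + δ^1); loss: 19·δ^2/(1−δ).
No profitable deviation ⇔ 31(1−δ^2) ≤ 19·δ^2, i.e. δ^2 ≥ 31/(31+19) = 31/50.
Hence δ ≥ (31/50)^(1/2) ≈ 0.787.

0.787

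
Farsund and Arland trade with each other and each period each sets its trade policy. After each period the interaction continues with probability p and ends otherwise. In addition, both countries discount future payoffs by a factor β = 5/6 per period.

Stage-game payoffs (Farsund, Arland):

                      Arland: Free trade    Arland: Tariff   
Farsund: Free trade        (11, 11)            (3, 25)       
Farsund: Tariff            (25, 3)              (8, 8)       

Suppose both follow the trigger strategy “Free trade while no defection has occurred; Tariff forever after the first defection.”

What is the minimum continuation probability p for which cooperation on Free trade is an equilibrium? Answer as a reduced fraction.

84/85

With continuation probability p and discount β, the effective per-period discount factor is βp.
Grim-trigger IC: βp ≥ (25−11)/(25−8) = 14/17.
So p ≥ (14/17)/(5/6) = 84/85.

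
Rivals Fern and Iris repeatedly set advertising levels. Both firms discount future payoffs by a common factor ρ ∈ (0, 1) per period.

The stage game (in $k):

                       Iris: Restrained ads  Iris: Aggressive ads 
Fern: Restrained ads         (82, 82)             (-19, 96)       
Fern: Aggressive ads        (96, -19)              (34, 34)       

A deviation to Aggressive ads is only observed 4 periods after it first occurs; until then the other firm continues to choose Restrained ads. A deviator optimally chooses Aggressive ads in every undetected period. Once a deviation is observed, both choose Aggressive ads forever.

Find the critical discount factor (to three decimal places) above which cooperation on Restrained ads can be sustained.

0.689

A deviator earns 96 for 4 periods, then 34 forever; cooperating earns 82 forever. Multiplying the IC by (1−ρ):
82 ≥ 96(1−ρ^4) + 34ρ^4, so 62·ρ^4 ≥ 14 and ρ^4 ≥ 7/31.
ρ ≥ (7/31)^(1/4) ≈ 0.689.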